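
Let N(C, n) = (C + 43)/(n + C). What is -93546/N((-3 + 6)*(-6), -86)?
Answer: 9728784/25 ≈ 3.8915e+5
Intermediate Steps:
N(C, n) = (43 + C)/(C + n)
-93546/N((-3 + 6)*(-6), -86) = -93546*((-3 + 6)*(-6) - 86)/(43 + (-3 + 6)*(-6)) = -93546*(3*(-6) - 86)/(43 + 3*(-6)) = -93546*(-18 - 86)/(43 - 18) = -93546/(25/(-104)) = -93546/((-1/104*25)) = -93546/(-25/104) = -93546*(-104/25) = 9728784/25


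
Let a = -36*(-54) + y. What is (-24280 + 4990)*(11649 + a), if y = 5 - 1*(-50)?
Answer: -263269920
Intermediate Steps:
y = 55 (y = 5 + 50 = 55)
a = 1999 (a = -36*(-54) + 55 = 1944 + 55 = 1999)
(-24280 + 4990)*(11649 + a) = (-24280 + 4990)*(11649 + 1999) = -19290*13648 = -263269920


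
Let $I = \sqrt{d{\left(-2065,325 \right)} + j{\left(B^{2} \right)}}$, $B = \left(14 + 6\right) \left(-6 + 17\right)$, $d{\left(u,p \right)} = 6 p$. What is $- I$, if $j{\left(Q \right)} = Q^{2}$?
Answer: $- 5 \sqrt{93702478} \approx -48400.0$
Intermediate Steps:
$B = 220$ ($B = 20 \cdot 11 = 220$)
$I = 5 \sqrt{93702478}$ ($I = \sqrt{6 \cdot 325 + \left(220^{2}\right)^{2}} = \sqrt{1950 + 48400^{2}} = \sqrt{1950 + 2342560000} = \sqrt{2342561950} = 5 \sqrt{93702478} \approx 48400.0$)
$- I = - 5 \sqrt{93702478}$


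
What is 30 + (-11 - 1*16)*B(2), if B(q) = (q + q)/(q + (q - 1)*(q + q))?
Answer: 12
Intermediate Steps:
B(q) = 2*q/(q + 2*q*(-1 + q)) (B(q) = (2*q)/(q + (-1 + q)*(2*q)) = (2*q)/(q + 2*q*(-1 + q)) = 2*q/(q + 2*q*(-1 + q)))
30 + (-11 - 1*16)*B(2) = 30 + (-11 - 1*16)*(2/(-1 + 2*2)) = 30 + (-11 - 16)*(2/(-1 + 4)) = 30 - 54/3 = 30 - 27*2/3 = 30 - 18 = 12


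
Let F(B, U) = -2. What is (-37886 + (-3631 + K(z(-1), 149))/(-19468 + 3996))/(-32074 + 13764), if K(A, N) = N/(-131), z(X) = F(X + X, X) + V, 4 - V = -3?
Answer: 38394040671/18555646960 ≈ 2.0691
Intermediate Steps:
V = 7 (V = 4 - 1*(-3) = 4 + 3 = 7)
z(X) = 5 (z(X) = -2 + 7 = 5)
K(A, N) = -N/131 (K(A, N) = N*(-1/131) = -N/131)
(-37886 + (-3631 + K(z(-1), 149))/(-19468 + 3996))/(-32074 + 13764) = (-37886 + (-3631 - 1/131*149)/(-19468 + 3996))/(-32074 + 13764) = (-37886 + (-3631 - 149/131)/(-15472))/(-18310) = (-37886 - 475810/131*(-1/15472))*(-1/18310) = (-37886 + 237905/1013416)*(-1/18310) = -38394040671/1013416*(-1/18310) = 38394040671/18555646960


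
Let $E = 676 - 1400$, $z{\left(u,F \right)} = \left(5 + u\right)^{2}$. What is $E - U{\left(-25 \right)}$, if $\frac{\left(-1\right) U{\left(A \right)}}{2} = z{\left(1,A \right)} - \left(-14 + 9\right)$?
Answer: $-642$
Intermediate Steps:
$E = -724$
$U{\left(A \right)} = -82$ ($U{\left(A \right)} = - 2 \left(\left(5 + 1\right)^{2} - \left(-14 + 9\right)\right) = - 2 \left(6^{2} - -5\right) = - 2 \left(36 + 5\right) = \left(-2\right) 41 = -82$)
$E - U{\left(-25 \right)} = -724 - -82 = -724 + 82 = -642$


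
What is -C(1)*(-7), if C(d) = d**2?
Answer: 7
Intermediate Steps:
-C(1)*(-7) = -1*1**2*(-7) = -1*1*(-7) = -1*(-7) = 7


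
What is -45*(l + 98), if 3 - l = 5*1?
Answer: -4320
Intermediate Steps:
l = -2 (l = 3 - 5 = -2)
-45*(l + 98) = -45*(-2 + 98) = -45*96 = -4320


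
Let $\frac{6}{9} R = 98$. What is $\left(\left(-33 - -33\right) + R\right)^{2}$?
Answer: $21609$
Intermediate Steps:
$R = 147$ ($R = \frac{3}{2} \cdot 98 = 147$)
$\left(\left(-33 - -33\right) + R\right)^{2} = \left(\left(-33 - -33\right) + 147\right)^{2} = \left(\left(-33 + 33\right) + 147\right)^{2} = \left(0 + 147\right)^{2} = 147^{2} = 21609$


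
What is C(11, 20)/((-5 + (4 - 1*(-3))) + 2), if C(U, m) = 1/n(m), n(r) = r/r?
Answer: ¼ ≈ 0.25000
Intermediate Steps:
n(r) = 1
C(U, m) = 1 (C(U, m) = 1/1 = 1)
C(11, 20)/((-5 + (4 - 1*(-3))) + 2) = 1/((-5 + (4 - 1*(-3))) + 2) = 1/((-5 + (4 + 3)) + 2) = 1/((-5 + 7) + 2) = 1/(2 + 2) = 1/4 = 1*(¼) = ¼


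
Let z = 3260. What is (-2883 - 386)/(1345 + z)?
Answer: -3269/4605 ≈ -0.70988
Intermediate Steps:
(-2883 - 386)/(1345 + z) = (-2883 - 386)/(1345 + 3260) = -3269/4605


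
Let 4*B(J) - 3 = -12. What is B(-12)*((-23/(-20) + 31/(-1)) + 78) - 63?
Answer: -13707/80 ≈ -171.34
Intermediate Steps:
B(J) = -9/4 (B(J) = ¾ + (¼)*(-12) = ¾ - 3 = -9/4)
B(-12)*((-23/(-20) + 31/(-1)) + 78) - 63 = -9*((-23/(-20) + 31/(-1)) + 78)/4 - 63 = -9*((-23*(-1/20) + 31*(-1)) + 78)/4 - 63 = -9*((23/20 - 31) + 78)/4 - 63 = -9*(-597/20 + 78)/4 - 63 = -9/4*963/20 - 63 = -8667/80 - 63 = -13707/80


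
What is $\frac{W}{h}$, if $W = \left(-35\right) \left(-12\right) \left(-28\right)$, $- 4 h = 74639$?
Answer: $\frac{47040}{74639} \approx 0.63023$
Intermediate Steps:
$h = - \frac{74639}{4}$ ($h = \left(- \frac{1}{4}\right) 74639 = - \frac{74639}{4} \approx -18660.0$)
$W = -11760$ ($W = 420 \left(-28\right) = -11760$)
$\frac{W}{h} = - \frac{11760}{- \frac{74639}{4}} = \left(-11760\right) \left(- \frac{4}{74639}\right) = \frac{47040}{74639}$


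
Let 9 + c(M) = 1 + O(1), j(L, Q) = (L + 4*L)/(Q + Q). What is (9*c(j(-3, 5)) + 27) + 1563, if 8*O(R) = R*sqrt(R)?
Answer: 12153/8 ≈ 1519.1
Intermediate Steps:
j(L, Q) = 5*L/(2*Q) (j(L, Q) = (5*L)/((2*Q)) = (5*L)*(1/(2*Q)) = 5*L/(2*Q))
O(R) = R**(3/2)/8 (O(R) = (R*sqrt(R))/8 = R**(3/2)/8)
c(M) = -63/8 (c(M) = -9 + (1 + 1**(3/2)/8) = -9 + (1 + (1/8)*1) = -9 + (1 + 1/8) = -9 + 9/8 = -63/8)
(9*c(j(-3, 5)) + 27) + 1563 = (9*(-63/8) + 27) + 1563 = (-567/8 + 27) + 1563 = -351/8 + 1563 = 12153/8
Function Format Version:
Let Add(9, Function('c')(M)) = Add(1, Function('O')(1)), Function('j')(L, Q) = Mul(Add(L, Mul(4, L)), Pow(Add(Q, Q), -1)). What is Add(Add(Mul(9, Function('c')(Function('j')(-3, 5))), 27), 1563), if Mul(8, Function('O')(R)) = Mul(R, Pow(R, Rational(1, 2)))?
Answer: Rational(12153, 8) ≈ 1519.1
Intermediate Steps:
Function('j')(L, Q) = Mul(Rational(5, 2), L, Pow(Q, -1)) (Function('j')(L, Q) = Mul(Mul(5, L), Pow(Mul(2, Q), -1)) = Mul(Mul(5, L), Mul(Rational(1, 2), Pow(Q, -1))) = Mul(Rational(5, 2), L, Pow(Q, -1)))
Function('O')(R) = Mul(Rational(1, 8), Pow(R, Rational(3, 2))) (Function('O')(R) = Mul(Rational(1, 8), Mul(R, Pow(R, Rational(1, 2)))) = Mul(Rational(1, 8), Pow(R, Rational(3, 2))))
Function('c')(M) = Rational(-63, 8) (Function('c')(M) = Add(-9, Add(1, Mul(Rational(1, 8), Pow(1, Rational(3, 2))))) = Add(-9, Add(1, Mul(Rational(1, 8), 1))) = Add(-9, Add(1, Rational(1, 8))) = Add(-9, Rational(9, 8)) = Rational(-63, 8))
Add(Add(Mul(9, Function('c')(Function('j')(-3, 5))), 27), 1563) = Add(Add(Mul(9, Rational(-63, 8)), 27), 1563) = Add(Add(Rational(-567, 8), 27), 1563) = Add(Rational(-351, 8), 1563) = Rational(12153, 8)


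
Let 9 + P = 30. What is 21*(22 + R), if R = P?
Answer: 903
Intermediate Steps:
P = 21 (P = -9 + 30 = 21)
R = 21
21*(22 + R) = 21*(22 + 21) = 21*43 = 903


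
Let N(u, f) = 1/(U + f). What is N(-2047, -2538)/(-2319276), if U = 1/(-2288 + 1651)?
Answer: 637/3749589744132 ≈ 1.6989e-10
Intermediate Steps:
U = -1/637 (U = 1/(-637) = -1/637 ≈ -0.0015699)
N(u, f) = 1/(-1/637 + f)
N(-2047, -2538)/(-2319276) = (637/(-1 + 637*(-2538)))/(-2319276) = (637/(-1 - 1616706))*(-1/2319276) = (637/(-1616707))*(-1/2319276) = (637*(-1/1616707))*(-1/2319276) = -637/1616707*(-1/2319276) = 637/3749589744132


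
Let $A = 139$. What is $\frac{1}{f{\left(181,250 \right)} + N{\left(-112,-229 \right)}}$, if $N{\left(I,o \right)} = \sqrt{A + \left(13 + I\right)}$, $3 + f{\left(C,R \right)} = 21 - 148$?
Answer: $- \frac{13}{1686} - \frac{\sqrt{10}}{8430} \approx -0.0080857$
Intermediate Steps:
$f{\left(C,R \right)} = -130$ ($f{\left(C,R \right)} = -3 + \left(21 - 148\right) = -3 - 127 = -130$)
$N{\left(I,o \right)} = \sqrt{152 + I}$ ($N{\left(I,o \right)} = \sqrt{139 + \left(13 + I\right)} = \sqrt{152 + I}$)
$\frac{1}{f{\left(181,250 \right)} + N{\left(-112,-229 \right)}} = \frac{1}{-130 + \sqrt{152 - 112}} = \frac{1}{-130 + \sqrt{40}} = \frac{1}{-130 + 2 \sqrt{10}}$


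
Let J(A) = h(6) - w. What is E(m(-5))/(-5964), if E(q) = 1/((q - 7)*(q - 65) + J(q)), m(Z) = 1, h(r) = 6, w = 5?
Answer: -1/2296140 ≈ -4.3551e-7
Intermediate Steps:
J(A) = 1 (J(A) = 6 - 1*5 = 6 - 5 = 1)
E(q) = 1/(1 + (-65 + q)*(-7 + q)) (E(q) = 1/((q - 7)*(q - 65) + 1) = 1/((-7 + q)*(-65 + q) + 1) = 1/((-65 + q)*(-7 + q) + 1) = 1/(1 + (-65 + q)*(-7 + q)))
E(m(-5))/(-5964) = 1/((456 + 1² - 72*1)*(-5964)) = -1/5964/(456 + 1 - 72) = -1/5964/385 = (1/385)*(-1/5964) = -1/2296140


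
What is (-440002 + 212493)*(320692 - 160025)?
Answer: -36553188503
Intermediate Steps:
(-440002 + 212493)*(320692 - 160025) = -227509*160667 = -36553188503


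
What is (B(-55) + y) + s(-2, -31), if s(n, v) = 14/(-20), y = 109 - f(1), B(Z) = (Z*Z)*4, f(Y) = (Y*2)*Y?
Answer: 122063/10 ≈ 12206.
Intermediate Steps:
f(Y) = 2*Y² (f(Y) = (2*Y)*Y = 2*Y²)
B(Z) = 4*Z² (B(Z) = Z²*4 = 4*Z²)
y = 107 (y = 109 - 2*1² = 109 - 2 = 107)
s(n, v) = -7/10 (s(n, v) = 14*(-1/20) = -7/10)
(B(-55) + y) + s(-2, -31) = (4*(-55)² + 107) - 7/10 = (4*3025 + 107) - 7/10 = (12100 + 107) - 7/10 = 12207 - 7/10 = 122063/10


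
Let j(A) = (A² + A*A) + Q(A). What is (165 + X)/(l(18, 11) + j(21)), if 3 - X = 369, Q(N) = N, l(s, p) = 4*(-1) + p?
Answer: -201/910 ≈ -0.22088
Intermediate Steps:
l(s, p) = -4 + p
X = -366 (X = 3 - 1*369 = 3 - 369 = -366)
j(A) = A + 2*A² (j(A) = (A² + A*A) + A = (A² + A²) + A = 2*A² + A = A + 2*A²)
(165 + X)/(l(18, 11) + j(21)) = (165 - 366)/((-4 + 11) + 21*(1 + 2*21)) = -201/(7 + 21*(1 + 42)) = -201/(7 + 21*43) = -201/(7 + 903) = -201/910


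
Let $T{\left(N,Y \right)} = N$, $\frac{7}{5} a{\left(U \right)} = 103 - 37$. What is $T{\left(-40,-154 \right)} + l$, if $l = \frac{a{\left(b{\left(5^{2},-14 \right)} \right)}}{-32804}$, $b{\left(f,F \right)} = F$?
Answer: $- \frac{4592725}{114814} \approx -40.001$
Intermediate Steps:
$a{\left(U \right)} = \frac{330}{7}$ ($a{\left(U \right)} = \frac{5 \left(103 - 37\right)}{7} = \frac{5}{7} \cdot 66 = \frac{330}{7}$)
$l = - \frac{165}{114814}$ ($l = \frac{330}{7 \left(-32804\right)} = \frac{330}{7} \left(- \frac{1}{32804}\right) = - \frac{165}{114814} \approx -0.0014371$)
$T{\left(-40,-154 \right)} + l = -40 - \frac{165}{114814} = - \frac{4592725}{114814}$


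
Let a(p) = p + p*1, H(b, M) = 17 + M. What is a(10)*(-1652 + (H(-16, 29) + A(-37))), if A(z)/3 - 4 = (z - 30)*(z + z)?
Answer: 265600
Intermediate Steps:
A(z) = 12 + 6*z*(-30 + z) (A(z) = 12 + 3*((z - 30)*(z + z)) = 12 + 3*((-30 + z)*(2*z)) = 12 + 3*(2*z*(-30 + z)) = 12 + 6*z*(-30 + z))
a(p) = 2*p (a(p) = p + p = 2*p)
a(10)*(-1652 + (H(-16, 29) + A(-37))) = (2*10)*(-1652 + ((17 + 29) + (12 - 180*(-37) + 6*(-37)**2))) = 20*(-1652 + (46 + (12 + 6660 + 6*1369))) = 20*(-1652 + (46 + (12 + 6660 + 8214))) = 20*(-1652 + (46 + 14886)) = 20*(-1652 + 14932) = 20*13280 = 265600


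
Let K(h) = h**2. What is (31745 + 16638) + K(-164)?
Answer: 75279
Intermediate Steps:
(31745 + 16638) + K(-164) = (31745 + 16638) + (-164)**2 = 48383 + 26896 = 75279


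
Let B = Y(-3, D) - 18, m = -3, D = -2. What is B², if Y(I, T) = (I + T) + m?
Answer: 676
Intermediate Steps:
Y(I, T) = -3 + I + T (Y(I, T) = (I + T) - 3 = -3 + I + T)
B = -26 (B = (-3 - 3 - 2) - 18 = -8 - 18 = -26)
B² = (-26)² = 676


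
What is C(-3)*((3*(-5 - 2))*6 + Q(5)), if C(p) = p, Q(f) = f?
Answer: 363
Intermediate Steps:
C(-3)*((3*(-5 - 2))*6 + Q(5)) = -3*((3*(-5 - 2))*6 + 5) = -3*((3*(-7))*6 + 5) = -3*(-21*6 + 5) = -3*(-126 + 5) = -3*(-121) = 363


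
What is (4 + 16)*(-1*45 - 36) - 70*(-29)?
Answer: 410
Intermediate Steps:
(4 + 16)*(-1*45 - 36) - 70*(-29) = 20*(-45 - 36) + 2030 = 20*(-81) + 2030 = -1620 + 2030 = 410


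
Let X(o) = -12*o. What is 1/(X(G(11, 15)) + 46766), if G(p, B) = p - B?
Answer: 1/46814 ≈ 2.1361e-5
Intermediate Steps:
1/(X(G(11, 15)) + 46766) = 1/(-12*(11 - 1*15) + 46766) = 1/(-12*(11 - 15) + 46766) = 1/(-12*(-4) + 46766) = 1/(48 + 46766) = 1/46814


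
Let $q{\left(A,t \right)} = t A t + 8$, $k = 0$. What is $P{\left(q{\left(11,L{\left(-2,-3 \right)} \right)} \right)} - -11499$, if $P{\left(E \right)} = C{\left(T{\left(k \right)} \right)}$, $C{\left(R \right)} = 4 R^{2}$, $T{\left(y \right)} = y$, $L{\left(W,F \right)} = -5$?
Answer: $11499$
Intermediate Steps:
$q{\left(A,t \right)} = 8 + A t^{2}$ ($q{\left(A,t \right)} = A t t + 8 = A t^{2} + 8 = 8 + A t^{2}$)
$P{\left(E \right)} = 0$ ($P{\left(E \right)} = 4 \cdot 0^{2} = 4 \cdot 0 = 0$)
$P{\left(q{\left(11,L{\left(-2,-3 \right)} \right)} \right)} - -11499 = 0 - -11499 = 0 + 11499 = 11499$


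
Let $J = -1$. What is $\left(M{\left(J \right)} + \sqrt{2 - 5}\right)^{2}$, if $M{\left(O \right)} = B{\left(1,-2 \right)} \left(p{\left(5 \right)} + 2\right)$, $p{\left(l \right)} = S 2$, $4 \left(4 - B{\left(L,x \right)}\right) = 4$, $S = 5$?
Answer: $\left(36 + i \sqrt{3}\right)^{2} \approx 1293.0 + 124.71 i$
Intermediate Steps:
$B{\left(L,x \right)} = 3$ ($B{\left(L,x \right)} = 4 - 1 = 3$)
$p{\left(l \right)} = 10$ ($p{\left(l \right)} = 5 \cdot 2 = 10$)
$M{\left(O \right)} = 36$ ($M{\left(O \right)} = 3 \left(10 + 2\right) = 3 \cdot 12 = 36$)
$\left(M{\left(J \right)} + \sqrt{2 - 5}\right)^{2} = \left(36 + \sqrt{2 - 5}\right)^{2} = \left(36 + \sqrt{-3}\right)^{2} = \left(36 + i \sqrt{3}\right)^{2}$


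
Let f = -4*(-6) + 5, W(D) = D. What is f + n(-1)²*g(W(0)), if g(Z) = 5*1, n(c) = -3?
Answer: 74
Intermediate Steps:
g(Z) = 5
f = 29 (f = 24 + 5 = 29)
f + n(-1)²*g(W(0)) = 29 + (-3)²*5 = 29 + 9*5 = 29 + 45 = 74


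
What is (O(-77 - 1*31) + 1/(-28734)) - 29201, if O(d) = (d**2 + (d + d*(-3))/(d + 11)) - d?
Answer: -48584280583/2787198 ≈ -17431.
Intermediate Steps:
O(d) = d**2 - d - 2*d/(11 + d) (O(d) = (d**2 + (d - 3*d)/(11 + d)) - d = (d**2 + (-2*d)/(11 + d)) - d = (d**2 - 2*d/(11 + d)) - d = d**2 - d - 2*d/(11 + d))
(O(-77 - 1*31) + 1/(-28734)) - 29201 = ((-77 - 1*31)*(-13 + (-77 - 1*31)**2 + 10*(-77 - 1*31))/(11 + (-77 - 1*31)) + 1/(-28734)) - 29201 = ((-77 - 31)*(-13 + (-77 - 31)**2 + 10*(-77 - 31))/(11 + (-77 - 31)) - 1/28734) - 29201 = (-108*(-13 + (-108)**2 + 10*(-108))/(11 - 108) - 1/28734) - 29201 = (-108*(-13 + 11664 - 1080)/(-97) - 1/28734) - 29201 = (-108*(-1/97)*10571 - 1/28734) - 29201 = (1141668/97 - 1/28734) - 29201 = 32804688215/2787198 - 29201 = -48584280583/2787198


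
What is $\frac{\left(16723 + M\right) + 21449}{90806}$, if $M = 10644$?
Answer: $\frac{24408}{45403} \approx 0.53759$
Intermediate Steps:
$\frac{\left(16723 + M\right) + 21449}{90806} = \frac{\left(16723 + 10644\right) + 21449}{90806} = \left(27367 + 21449\right) \frac{1}{90806} = 48816 \cdot \frac{1}{90806} = \frac{24408}{45403}$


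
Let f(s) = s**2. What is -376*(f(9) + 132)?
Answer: -80088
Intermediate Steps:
-376*(f(9) + 132) = -376*(9**2 + 132) = -376*(81 + 132) = -376*213 = -80088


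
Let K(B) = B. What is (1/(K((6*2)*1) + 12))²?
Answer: 1/576 ≈ 0.0017361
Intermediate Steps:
(1/(K((6*2)*1) + 12))² = (1/((6*2)*1 + 12))² = (1/(12*1 + 12))² = (1/(12 + 12))² = (1/24)² = 1/576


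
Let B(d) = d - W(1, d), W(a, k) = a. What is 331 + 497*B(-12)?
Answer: -6130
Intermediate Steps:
B(d) = -1 + d (B(d) = d - 1*1 = d - 1 = -1 + d)
331 + 497*B(-12) = 331 + 497*(-1 - 12) = 331 + 497*(-13) = 331 - 6461 = -6130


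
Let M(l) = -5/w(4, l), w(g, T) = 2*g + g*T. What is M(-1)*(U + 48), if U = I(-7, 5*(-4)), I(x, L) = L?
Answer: -35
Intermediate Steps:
U = -20 (U = 5*(-4) = -20)
w(g, T) = 2*g + T*g
M(l) = -5/(8 + 4*l) (M(l) = -5*1/(4*(2 + l)) = -5/(8 + 4*l))
M(-1)*(U + 48) = (-5/(8 + 4*(-1)))*(-20 + 48) = -5/(8 - 4)*28 = -5/4*28 = -35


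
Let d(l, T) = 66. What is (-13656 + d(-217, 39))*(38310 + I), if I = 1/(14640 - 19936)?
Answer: -1378635912405/2648 ≈ -5.2063e+8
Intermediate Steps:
I = -1/5296 (I = 1/(-5296) = -1/5296 ≈ -0.00018882)
(-13656 + d(-217, 39))*(38310 + I) = (-13656 + 66)*(38310 - 1/5296) = -13590*202889759/5296 = -1378635912405/2648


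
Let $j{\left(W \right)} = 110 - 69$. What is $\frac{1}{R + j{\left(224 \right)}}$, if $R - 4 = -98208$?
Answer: $- \frac{1}{98163} \approx -1.0187 \cdot 10^{-5}$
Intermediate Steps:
$R = -98204$ ($R = 4 - 98208 = -98204$)
$j{\left(W \right)} = 41$ ($j{\left(W \right)} = 110 - 69 = 41$)
$\frac{1}{R + j{\left(224 \right)}} = \frac{1}{-98204 + 41} = \frac{1}{-98163} = - \frac{1}{98163}$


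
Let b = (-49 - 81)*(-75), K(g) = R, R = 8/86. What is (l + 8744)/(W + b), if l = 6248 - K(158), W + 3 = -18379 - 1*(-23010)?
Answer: 322326/309127 ≈ 1.0427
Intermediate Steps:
R = 4/43 (R = 8*(1/86) = 4/43 ≈ 0.093023)
K(g) = 4/43
W = 4628 (W = -3 + (-18379 - 1*(-23010)) = -3 + (-18379 + 23010) = -3 + 4631 = 4628)
b = 9750 (b = -130*(-75) = 9750)
l = 268660/43 (l = 6248 - 1*4/43 = 6248 - 4/43 = 268660/43 ≈ 6247.9)
(l + 8744)/(W + b) = (268660/43 + 8744)/(4628 + 9750) = (644652/43)/14378 = (644652/43)*(1/14378) = 322326/309127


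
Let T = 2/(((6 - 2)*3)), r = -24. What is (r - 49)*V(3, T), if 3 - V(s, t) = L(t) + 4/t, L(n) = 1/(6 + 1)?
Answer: 10804/7 ≈ 1543.4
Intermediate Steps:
T = ⅙ (T = 2/((4*3)) = 2/12 = 2*(1/12) = ⅙ ≈ 0.16667)
L(n) = ⅐ (L(n) = 1/7 = ⅐)
V(s, t) = 20/7 - 4/t (V(s, t) = 3 - (⅐ + 4/t) = 3 + (-⅐ - 4/t) = 20/7 - 4/t)
(r - 49)*V(3, T) = (-24 - 49)*(20/7 - 4/⅙) = -73*(20/7 - 4*6) = -73*(20/7 - 24) = -73*(-148/7) = 10804/7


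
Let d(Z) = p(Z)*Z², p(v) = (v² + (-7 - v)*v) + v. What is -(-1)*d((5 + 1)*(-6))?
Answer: 279936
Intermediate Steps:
p(v) = v + v² + v*(-7 - v) (p(v) = (v² + v*(-7 - v)) + v = v + v² + v*(-7 - v))
d(Z) = -6*Z³ (d(Z) = (-6*Z)*Z² = -6*Z³)
-(-1)*d((5 + 1)*(-6)) = -(-1)*(-6*(-216*(5 + 1)³)) = -(-1)*(-6*(6*(-6))³) = -(-1)*(-6*(-36)³) = -(-1)*(-6*(-46656)) = -(-1)*279936 = -1*(-279936) = 279936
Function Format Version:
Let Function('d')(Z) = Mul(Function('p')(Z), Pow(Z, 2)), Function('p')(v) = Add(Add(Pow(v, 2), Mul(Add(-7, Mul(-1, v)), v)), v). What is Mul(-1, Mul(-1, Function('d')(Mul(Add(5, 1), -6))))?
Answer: 279936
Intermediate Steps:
Function('p')(v) = Add(v, Pow(v, 2), Mul(v, Add(-7, Mul(-1, v)))) (Function('p')(v) = Add(Add(Pow(v, 2), Mul(v, Add(-7, Mul(-1, v)))), v) = Add(v, Pow(v, 2), Mul(v, Add(-7, Mul(-1, v)))))
Function('d')(Z) = Mul(-6, Pow(Z, 3)) (Function('d')(Z) = Mul(Mul(-6, Z), Pow(Z, 2)) = Mul(-6, Pow(Z, 3)))
Mul(-1, Mul(-1, Function('d')(Mul(Add(5, 1), -6)))) = Mul(-1, Mul(-1, Mul(-6, Pow(Mul(Add(5, 1), -6), 3)))) = Mul(-1, Mul(-1, Mul(-6, Pow(Mul(6, -6), 3)))) = Mul(-1, Mul(-1, Mul(-6, Pow(-36, 3)))) = Mul(-1, Mul(-1, Mul(-6, -46656))) = Mul(-1, Mul(-1, 279936)) = Mul(-1, -279936) = 279936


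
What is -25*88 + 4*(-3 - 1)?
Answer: -2216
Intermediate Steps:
-25*88 + 4*(-3 - 1) = -2200 + 4*(-4) = -2200 - 16 = -2216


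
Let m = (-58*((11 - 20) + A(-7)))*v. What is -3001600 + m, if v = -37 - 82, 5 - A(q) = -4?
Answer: -3001600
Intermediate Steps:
A(q) = 9 (A(q) = 5 - 1*(-4) = 5 + 4 = 9)
v = -119
m = 0 (m = -58*((11 - 20) + 9)*(-119) = -58*(-9 + 9)*(-119) = -58*0*(-119) = 0*(-119) = 0)
-3001600 + m = -3001600 + 0 = -3001600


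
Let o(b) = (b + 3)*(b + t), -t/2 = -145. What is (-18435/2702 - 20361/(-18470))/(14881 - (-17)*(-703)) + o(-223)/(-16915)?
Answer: 107525942007469/123669289852150 ≈ 0.86946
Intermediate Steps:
t = 290 (t = -2*(-145) = 290)
o(b) = (3 + b)*(290 + b) (o(b) = (b + 3)*(b + 290) = (3 + b)*(290 + b))
(-18435/2702 - 20361/(-18470))/(14881 - (-17)*(-703)) + o(-223)/(-16915) = (-18435/2702 - 20361/(-18470))/(14881 - (-17)*(-703)) + (870 + (-223)**2 + 293*(-223))/(-16915) = (-18435*1/2702 - 20361*(-1/18470))/(14881 - 1*11951) + (870 + 49729 - 65339)*(-1/16915) = (-18435/2702 + 20361/18470)/(14881 - 11951) - 14740*(-1/16915) = -71369757/12476485/2930 + 2948/3383 = -71369757/12476485*1/2930 + 2948/3383 = -71369757/36556101050 + 2948/3383 = 107525942007469/123669289852150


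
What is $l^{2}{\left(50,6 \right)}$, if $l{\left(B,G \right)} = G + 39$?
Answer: $2025$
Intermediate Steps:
$l{\left(B,G \right)} = 39 + G$
$l^{2}{\left(50,6 \right)} = \left(39 + 6\right)^{2} = 45^{2} = 2025$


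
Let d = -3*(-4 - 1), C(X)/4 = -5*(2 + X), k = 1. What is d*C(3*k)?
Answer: -1500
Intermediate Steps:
C(X) = -40 - 20*X (C(X) = 4*(-5*(2 + X)) = 4*(-10 - 5*X) = -40 - 20*X)
d = 15 (d = -3*(-5) = 15)
d*C(3*k) = 15*(-40 - 60) = 15*(-100) = -1500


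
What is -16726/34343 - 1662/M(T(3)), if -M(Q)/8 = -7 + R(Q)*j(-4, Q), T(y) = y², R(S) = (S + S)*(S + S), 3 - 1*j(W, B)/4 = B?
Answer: -549252865/1069166276 ≈ -0.51372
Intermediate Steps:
j(W, B) = 12 - 4*B
R(S) = 4*S² (R(S) = (2*S)*(2*S) = 4*S²)
M(Q) = 56 - 32*Q²*(12 - 4*Q) (M(Q) = -8*(-7 + (4*Q²)*(12 - 4*Q)) = -8*(-7 + 4*Q²*(12 - 4*Q)) = 56 - 32*Q²*(12 - 4*Q))
-16726/34343 - 1662/M(T(3)) = -16726/34343 - 1662/(56 + 128*(3²)²*(-3 + 3²)) = -16726*1/34343 - 1662/(56 + 128*9²*(-3 + 9)) = -16726/34343 - 1662/(56 + 128*81*6) = -16726/34343 - 1662/(56 + 62208) = -16726/34343 - 1662/62264 = -16726/34343 - 1662*1/62264 = -16726/34343 - 831/31132 = -549252865/1069166276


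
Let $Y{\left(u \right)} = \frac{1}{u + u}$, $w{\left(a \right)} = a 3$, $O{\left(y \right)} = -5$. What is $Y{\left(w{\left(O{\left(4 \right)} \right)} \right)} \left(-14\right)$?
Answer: $\frac{7}{15} \approx 0.46667$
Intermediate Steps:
$w{\left(a \right)} = 3 a$
$Y{\left(u \right)} = \frac{1}{2 u}$
$Y{\left(w{\left(O{\left(4 \right)} \right)} \right)} \left(-14\right) = \frac{1}{2 \cdot 3 \left(-5\right)} \left(-14\right) = \frac{1}{2 \left(-15\right)} \left(-14\right) = \frac{1}{2} \left(- \frac{1}{15}\right) \left(-14\right) = \left(- \frac{1}{30}\right) \left(-14\right) = \frac{7}{15}$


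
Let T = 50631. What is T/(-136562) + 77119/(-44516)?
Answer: -6392707237/3039596996 ≈ -2.1031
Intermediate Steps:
T/(-136562) + 77119/(-44516) = 50631/(-136562) + 77119/(-44516) = 50631*(-1/136562) + 77119*(-1/44516) = -50631/136562 - 77119/44516 = -6392707237/3039596996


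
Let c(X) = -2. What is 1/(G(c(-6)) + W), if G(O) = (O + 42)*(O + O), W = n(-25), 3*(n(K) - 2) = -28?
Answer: -3/502 ≈ -0.0059761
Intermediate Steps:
n(K) = -22/3 (n(K) = 2 + (⅓)*(-28) = 2 - 28/3 = -22/3)
W = -22/3 ≈ -7.3333
G(O) = 2*O*(42 + O) (G(O) = (42 + O)*(2*O) = 2*O*(42 + O))
1/(G(c(-6)) + W) = 1/(2*(-2)*(42 - 2) - 22/3) = 1/(2*(-2)*40 - 22/3) = 1/(-160 - 22/3) = 1/(-502/3) = -3/502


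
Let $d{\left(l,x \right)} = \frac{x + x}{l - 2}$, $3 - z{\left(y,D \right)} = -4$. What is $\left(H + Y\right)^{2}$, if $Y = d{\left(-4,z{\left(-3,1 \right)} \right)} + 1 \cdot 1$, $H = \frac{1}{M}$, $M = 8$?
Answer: $\frac{841}{576} \approx 1.4601$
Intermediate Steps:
$z{\left(y,D \right)} = 7$ ($z{\left(y,D \right)} = 3 - -4 = 3 + 4 = 7$)
$d{\left(l,x \right)} = \frac{2 x}{-2 + l}$
$H = \frac{1}{8} \approx 0.125$
$Y = - \frac{4}{3}$ ($Y = 2 \cdot 7 \frac{1}{-2 - 4} + 1 \cdot 1 = 2 \cdot 7 \frac{1}{-6} + 1 = 2 \cdot 7 \left(- \frac{1}{6}\right) + 1 = - \frac{7}{3} + 1 = - \frac{4}{3} \approx -1.3333$)
$\left(H + Y\right)^{2} = \left(\frac{1}{8} - \frac{4}{3}\right)^{2} = \left(- \frac{29}{24}\right)^{2} = \frac{841}{576}$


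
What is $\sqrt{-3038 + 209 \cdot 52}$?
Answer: $3 \sqrt{870} \approx 88.487$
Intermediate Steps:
$\sqrt{-3038 + 209 \cdot 52} = \sqrt{-3038 + 10868} = \sqrt{7830} = 3 \sqrt{870}$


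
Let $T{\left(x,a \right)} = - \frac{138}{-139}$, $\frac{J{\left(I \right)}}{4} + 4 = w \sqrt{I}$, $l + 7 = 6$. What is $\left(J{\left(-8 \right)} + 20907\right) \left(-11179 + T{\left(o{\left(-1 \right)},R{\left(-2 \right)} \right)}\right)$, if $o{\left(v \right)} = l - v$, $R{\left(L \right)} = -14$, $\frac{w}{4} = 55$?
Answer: $- \frac{32459245013}{139} - \frac{2734587680 i \sqrt{2}}{139} \approx -2.3352 \cdot 10^{8} - 2.7822 \cdot 10^{7} i$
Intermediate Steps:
$l = -1$ ($l = -7 + 6 = -1$)
$w = 220$ ($w = 4 \cdot 55 = 220$)
$o{\left(v \right)} = -1 - v$
$J{\left(I \right)} = -16 + 880 \sqrt{I}$ ($J{\left(I \right)} = -16 + 4 \cdot 220 \sqrt{I} = -16 + 880 \sqrt{I}$)
$T{\left(x,a \right)} = \frac{138}{139}$ ($T{\left(x,a \right)} = \left(-138\right) \left(- \frac{1}{139}\right) = \frac{138}{139}$)
$\left(J{\left(-8 \right)} + 20907\right) \left(-11179 + T{\left(o{\left(-1 \right)},R{\left(-2 \right)} \right)}\right) = \left(\left(-16 + 880 \sqrt{-8}\right) + 20907\right) \left(-11179 + \frac{138}{139}\right) = \left(\left(-16 + 880 \cdot 2 i \sqrt{2}\right) + 20907\right) \left(- \frac{1553743}{139}\right) = \left(\left(-16 + 1760 i \sqrt{2}\right) + 20907\right) \left(- \frac{1553743}{139}\right) = \left(20891 + 1760 i \sqrt{2}\right) \left(- \frac{1553743}{139}\right) = - \frac{32459245013}{139} - \frac{2734587680 i \sqrt{2}}{139}$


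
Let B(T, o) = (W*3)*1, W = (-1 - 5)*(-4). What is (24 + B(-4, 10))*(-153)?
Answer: -14688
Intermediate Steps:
W = 24 (W = -6*(-4) = 24)
B(T, o) = 72 (B(T, o) = (24*3)*1 = 72*1 = 72)
(24 + B(-4, 10))*(-153) = (24 + 72)*(-153) = 96*(-153) = -14688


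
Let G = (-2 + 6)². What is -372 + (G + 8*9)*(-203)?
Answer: -18236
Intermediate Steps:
G = 16 (G = 4² = 16)
-372 + (G + 8*9)*(-203) = -372 + (16 + 8*9)*(-203) = -372 + (16 + 72)*(-203) = -372 + 88*(-203) = -372 - 17864 = -18236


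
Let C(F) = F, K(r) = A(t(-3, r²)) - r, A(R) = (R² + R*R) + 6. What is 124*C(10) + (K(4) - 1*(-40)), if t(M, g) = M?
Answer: 1300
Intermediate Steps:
A(R) = 6 + 2*R² (A(R) = (R² + R²) + 6 = 2*R² + 6 = 6 + 2*R²)
K(r) = 24 - r (K(r) = (6 + 2*(-3)²) - r = (6 + 2*9) - r = (6 + 18) - r = 24 - r)
124*C(10) + (K(4) - 1*(-40)) = 124*10 + ((24 - 1*4) - 1*(-40)) = 1240 + ((24 - 4) + 40) = 1240 + (20 + 40) = 1240 + 60 = 1300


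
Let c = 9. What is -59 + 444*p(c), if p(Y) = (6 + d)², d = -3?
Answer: 3937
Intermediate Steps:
p(Y) = 9 (p(Y) = (6 - 3)² = 3² = 9)
-59 + 444*p(c) = -59 + 444*9 = -59 + 3996 = 3937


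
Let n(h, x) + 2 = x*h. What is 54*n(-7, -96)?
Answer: 36180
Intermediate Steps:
n(h, x) = -2 + h*x (n(h, x) = -2 + x*h = -2 + h*x)
54*n(-7, -96) = 54*(-2 - 7*(-96)) = 54*(-2 + 672) = 54*670 = 36180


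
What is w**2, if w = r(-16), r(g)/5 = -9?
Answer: 2025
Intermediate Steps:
r(g) = -45 (r(g) = 5*(-9) = -45)
w = -45
w**2 = (-45)**2 = 2025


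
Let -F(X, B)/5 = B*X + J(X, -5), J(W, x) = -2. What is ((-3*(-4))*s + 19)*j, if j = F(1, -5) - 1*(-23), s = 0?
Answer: 1102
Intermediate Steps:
F(X, B) = 10 - 5*B*X (F(X, B) = -5*(B*X - 2) = -5*(-2 + B*X) = 10 - 5*B*X)
j = 58 (j = (10 - 5*(-5)*1) - 1*(-23) = (10 + 25) + 23 = 35 + 23 = 58)
((-3*(-4))*s + 19)*j = (-3*(-4)*0 + 19)*58 = (12*0 + 19)*58 = (0 + 19)*58 = 19*58 = 1102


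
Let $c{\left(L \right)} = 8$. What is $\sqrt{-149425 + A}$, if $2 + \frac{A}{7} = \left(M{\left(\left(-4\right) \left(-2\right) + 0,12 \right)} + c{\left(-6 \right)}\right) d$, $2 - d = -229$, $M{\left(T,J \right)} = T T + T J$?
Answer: $\sqrt{122217} \approx 349.6$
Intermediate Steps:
$M{\left(T,J \right)} = T^{2} + J T$
$d = 231$ ($d = 2 - -229 = 2 + 229 = 231$)
$A = 271642$ ($A = -14 + 7 \left(\left(\left(-4\right) \left(-2\right) + 0\right) \left(12 + \left(\left(-4\right) \left(-2\right) + 0\right)\right) + 8\right) 231 = -14 + 7 \left(\left(8 + 0\right) \left(12 + \left(8 + 0\right)\right) + 8\right) 231 = -14 + 7 \left(8 \left(12 + 8\right) + 8\right) 231 = -14 + 7 \left(8 \cdot 20 + 8\right) 231 = -14 + 7 \left(160 + 8\right) 231 = -14 + 7 \cdot 168 \cdot 231 = -14 + 7 \cdot 38808 = -14 + 271656 = 271642$)
$\sqrt{-149425 + A} = \sqrt{-149425 + 271642} = \sqrt{122217}$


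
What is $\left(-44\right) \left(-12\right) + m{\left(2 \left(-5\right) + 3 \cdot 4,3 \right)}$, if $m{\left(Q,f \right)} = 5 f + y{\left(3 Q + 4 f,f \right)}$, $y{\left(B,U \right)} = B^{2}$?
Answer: $867$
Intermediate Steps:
$m{\left(Q,f \right)} = \left(3 Q + 4 f\right)^{2} + 5 f$ ($m{\left(Q,f \right)} = 5 f + \left(3 Q + 4 f\right)^{2} = \left(3 Q + 4 f\right)^{2} + 5 f$)
$\left(-44\right) \left(-12\right) + m{\left(2 \left(-5\right) + 3 \cdot 4,3 \right)} = \left(-44\right) \left(-12\right) + \left(\left(3 \left(2 \left(-5\right) + 3 \cdot 4\right) + 4 \cdot 3\right)^{2} + 5 \cdot 3\right) = 528 + \left(\left(3 \left(-10 + 12\right) + 12\right)^{2} + 15\right) = 528 + \left(\left(3 \cdot 2 + 12\right)^{2} + 15\right) = 528 + \left(\left(6 + 12\right)^{2} + 15\right) = 528 + \left(18^{2} + 15\right) = 528 + \left(324 + 15\right) = 528 + 339 = 867$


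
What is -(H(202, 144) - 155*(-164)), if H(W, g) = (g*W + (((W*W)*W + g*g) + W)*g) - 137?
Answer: -1189976195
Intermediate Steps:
H(W, g) = -137 + W*g + g*(W + W**3 + g**2) (H(W, g) = (W*g + ((W**2*W + g**2) + W)*g) - 137 = (W*g + ((W**3 + g**2) + W)*g) - 137 = (W*g + (W + W**3 + g**2)*g) - 137 = (W*g + g*(W + W**3 + g**2)) - 137 = -137 + W*g + g*(W + W**3 + g**2))
-(H(202, 144) - 155*(-164)) = -((-137 + 144**3 + 144*202**3 + 2*202*144) - 155*(-164)) = -((-137 + 2985984 + 144*8242408 + 58176) - 1*(-25420)) = -((-137 + 2985984 + 1186906752 + 58176) + 25420) = -(1189950775 + 25420) = -1*1189976195 = -1189976195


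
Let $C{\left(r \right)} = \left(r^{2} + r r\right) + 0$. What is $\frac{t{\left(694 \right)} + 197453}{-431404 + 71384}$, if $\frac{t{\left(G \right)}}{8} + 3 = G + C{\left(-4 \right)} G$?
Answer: $- \frac{76129}{72004} \approx -1.0573$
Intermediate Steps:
$C{\left(r \right)} = 2 r^{2}$ ($C{\left(r \right)} = \left(r^{2} + r^{2}\right) + 0 = 2 r^{2} + 0 = 2 r^{2}$)
$t{\left(G \right)} = -24 + 264 G$ ($t{\left(G \right)} = -24 + 8 \left(G + 2 \left(-4\right)^{2} G\right) = -24 + 8 \left(G + 2 \cdot 16 G\right) = -24 + 8 \left(G + 32 G\right) = -24 + 8 \cdot 33 G = -24 + 264 G$)
$\frac{t{\left(694 \right)} + 197453}{-431404 + 71384} = \frac{\left(-24 + 264 \cdot 694\right) + 197453}{-431404 + 71384} = \frac{\left(-24 + 183216\right) + 197453}{-360020} = \left(183192 + 197453\right) \left(- \frac{1}{360020}\right) = 380645 \left(- \frac{1}{360020}\right) = - \frac{76129}{72004}$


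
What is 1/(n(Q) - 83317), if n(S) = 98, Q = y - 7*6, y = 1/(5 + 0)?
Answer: -1/83219 ≈ -1.2016e-5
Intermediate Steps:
y = ⅕ (y = 1/5 = ⅕ ≈ 0.20000)
Q = -209/5 (Q = ⅕ - 7*6 = ⅕ - 42 = -209/5 ≈ -41.800)
1/(n(Q) - 83317) = 1/(98 - 83317) = 1/(-83219) = -1/83219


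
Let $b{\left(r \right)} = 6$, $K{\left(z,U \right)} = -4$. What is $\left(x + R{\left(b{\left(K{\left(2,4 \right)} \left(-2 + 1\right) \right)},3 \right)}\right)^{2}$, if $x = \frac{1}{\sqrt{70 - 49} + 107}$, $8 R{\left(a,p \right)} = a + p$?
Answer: $\frac{672209413}{522396736} - \frac{25927 \sqrt{21}}{130599184} \approx 1.2859$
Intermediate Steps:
$R{\left(a,p \right)} = \frac{a}{8} + \frac{p}{8}$ ($R{\left(a,p \right)} = \frac{a + p}{8} = \frac{a}{8} + \frac{p}{8}$)
$x = \frac{1}{107 + \sqrt{21}}$ ($x = \frac{1}{\sqrt{21} + 107} = \frac{1}{107 + \sqrt{21}} \approx 0.008962$)
$\left(x + R{\left(b{\left(K{\left(2,4 \right)} \left(-2 + 1\right) \right)},3 \right)}\right)^{2} = \left(\left(\frac{107}{11428} - \frac{\sqrt{21}}{11428}\right) + \left(\frac{1}{8} \cdot 6 + \frac{1}{8} \cdot 3\right)\right)^{2} = \left(\left(\frac{107}{11428} - \frac{\sqrt{21}}{11428}\right) + \left(\frac{3}{4} + \frac{3}{8}\right)\right)^{2} = \left(\left(\frac{107}{11428} - \frac{\sqrt{21}}{11428}\right) + \frac{9}{8}\right)^{2} = \left(\frac{25927}{22856} - \frac{\sqrt{21}}{11428}\right)^{2}$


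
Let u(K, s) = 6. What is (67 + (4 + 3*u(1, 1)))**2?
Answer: 7921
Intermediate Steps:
(67 + (4 + 3*u(1, 1)))**2 = (67 + (4 + 3*6))**2 = (67 + (4 + 18))**2 = (67 + 22)**2 = 89**2 = 7921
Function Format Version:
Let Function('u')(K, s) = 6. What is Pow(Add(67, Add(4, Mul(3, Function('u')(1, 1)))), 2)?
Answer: 7921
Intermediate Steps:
Pow(Add(67, Add(4, Mul(3, Function('u')(1, 1)))), 2) = Pow(Add(67, Add(4, Mul(3, 6))), 2) = Pow(Add(67, Add(4, 18)), 2) = Pow(Add(67, 22), 2) = Pow(89, 2) = 7921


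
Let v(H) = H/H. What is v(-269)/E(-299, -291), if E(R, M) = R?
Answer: -1/299 ≈ -0.0033445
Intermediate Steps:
v(H) = 1
v(-269)/E(-299, -291) = 1/(-299) = 1*(-1/299) = -1/299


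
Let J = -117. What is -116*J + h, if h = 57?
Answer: 13629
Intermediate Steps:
-116*J + h = -116*(-117) + 57 = 13572 + 57 = 13629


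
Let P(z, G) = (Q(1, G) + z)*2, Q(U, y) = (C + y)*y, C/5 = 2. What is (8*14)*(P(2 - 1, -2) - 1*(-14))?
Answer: -1792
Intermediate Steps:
C = 10 (C = 5*2 = 10)
Q(U, y) = y*(10 + y) (Q(U, y) = (10 + y)*y = y*(10 + y))
P(z, G) = 2*z + 2*G*(10 + G) (P(z, G) = (G*(10 + G) + z)*2 = (z + G*(10 + G))*2 = 2*z + 2*G*(10 + G))
(8*14)*(P(2 - 1, -2) - 1*(-14)) = (8*14)*((2*(2 - 1) + 2*(-2)*(10 - 2)) - 1*(-14)) = 112*((2*1 + 2*(-2)*8) + 14) = 112*((2 - 32) + 14) = 112*(-30 + 14) = 112*(-16) = -1792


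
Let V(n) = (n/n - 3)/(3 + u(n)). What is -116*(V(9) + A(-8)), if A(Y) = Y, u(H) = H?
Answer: 2842/3 ≈ 947.33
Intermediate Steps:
V(n) = -2/(3 + n) (V(n) = (n/n - 3)/(3 + n) = (1 - 3)/(3 + n) = -2/(3 + n))
-116*(V(9) + A(-8)) = -116*(-2/(3 + 9) - 8) = -116*(-2/12 - 8) = -116*(-2*1/12 - 8) = -116*(-1/6 - 8) = -116*(-49/6) = 2842/3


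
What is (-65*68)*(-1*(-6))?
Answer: -26520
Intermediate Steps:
(-65*68)*(-1*(-6)) = -4420*6 = -26520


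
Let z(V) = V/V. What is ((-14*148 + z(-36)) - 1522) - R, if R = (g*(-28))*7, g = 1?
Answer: -3397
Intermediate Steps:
z(V) = 1
R = -196 (R = (1*(-28))*7 = -28*7 = -196)
((-14*148 + z(-36)) - 1522) - R = ((-14*148 + 1) - 1522) - 1*(-196) = ((-2072 + 1) - 1522) + 196 = (-2071 - 1522) + 196 = -3593 + 196 = -3397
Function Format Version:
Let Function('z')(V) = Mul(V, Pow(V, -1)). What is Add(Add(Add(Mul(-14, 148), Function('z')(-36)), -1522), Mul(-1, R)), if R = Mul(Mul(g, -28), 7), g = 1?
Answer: -3397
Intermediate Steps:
Function('z')(V) = 1
R = -196 (R = Mul(Mul(1, -28), 7) = Mul(-28, 7) = -196)
Add(Add(Add(Mul(-14, 148), Function('z')(-36)), -1522), Mul(-1, R)) = Add(Add(Add(Mul(-14, 148), 1), -1522), Mul(-1, -196)) = Add(Add(Add(-2072, 1), -1522), 196) = Add(Add(-2071, -1522), 196) = Add(-3593, 196) = -3397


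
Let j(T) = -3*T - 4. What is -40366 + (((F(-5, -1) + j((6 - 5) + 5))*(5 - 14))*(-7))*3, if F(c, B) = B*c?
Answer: -43579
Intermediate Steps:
j(T) = -4 - 3*T
-40366 + (((F(-5, -1) + j((6 - 5) + 5))*(5 - 14))*(-7))*3 = -40366 + (((-1*(-5) + (-4 - 3*((6 - 5) + 5)))*(5 - 14))*(-7))*3 = -40366 + (((5 + (-4 - 3*(1 + 5)))*(-9))*(-7))*3 = -40366 + (((5 + (-4 - 3*6))*(-9))*(-7))*3 = -40366 + (((5 + (-4 - 18))*(-9))*(-7))*3 = -40366 + (((5 - 22)*(-9))*(-7))*3 = -40366 + (-17*(-9)*(-7))*3 = -40366 + (153*(-7))*3 = -40366 - 1071*3 = -40366 - 3213 = -43579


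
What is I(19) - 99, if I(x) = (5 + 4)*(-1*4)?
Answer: -135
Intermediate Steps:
I(x) = -36 (I(x) = 9*(-4) = -36)
I(19) - 99 = -36 - 99 = -135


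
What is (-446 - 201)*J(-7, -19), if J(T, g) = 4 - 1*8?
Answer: 2588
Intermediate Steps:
J(T, g) = -4 (J(T, g) = 4 - 8 = -4)
(-446 - 201)*J(-7, -19) = (-446 - 201)*(-4) = -647*(-4) = 2588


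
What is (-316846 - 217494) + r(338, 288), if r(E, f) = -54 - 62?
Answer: -534456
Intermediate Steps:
r(E, f) = -116
(-316846 - 217494) + r(338, 288) = (-316846 - 217494) - 116 = -534340 - 116 = -534456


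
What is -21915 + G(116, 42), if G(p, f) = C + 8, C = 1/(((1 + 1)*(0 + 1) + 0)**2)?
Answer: -87627/4 ≈ -21907.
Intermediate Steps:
C = 1/4 (C = 1/((2*1 + 0)**2) = 1/((2 + 0)**2) = 1/(2**2) = 1/4 ≈ 0.25000)
G(p, f) = 33/4 (G(p, f) = 1/4 + 8 = 33/4)
-21915 + G(116, 42) = -21915 + 33/4 = -87627/4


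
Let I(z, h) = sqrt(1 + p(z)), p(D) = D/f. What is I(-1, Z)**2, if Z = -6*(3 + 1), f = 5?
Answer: 4/5 ≈ 0.80000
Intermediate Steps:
p(D) = D/5
Z = -24 (Z = -6*4 = -24)
I(z, h) = sqrt(1 + z/5)
I(-1, Z)**2 = (sqrt(25 + 5*(-1))/5)**2 = (sqrt(25 - 5)/5)**2 = (sqrt(20)/5)**2 = ((2*sqrt(5))/5)**2 = (2*sqrt(5)/5)**2 = 4/5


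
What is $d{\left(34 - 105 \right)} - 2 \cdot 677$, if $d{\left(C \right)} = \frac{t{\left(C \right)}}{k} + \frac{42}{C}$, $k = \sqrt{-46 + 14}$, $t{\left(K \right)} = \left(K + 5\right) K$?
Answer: $- \frac{96176}{71} - \frac{2343 i \sqrt{2}}{4} \approx -1354.6 - 828.38 i$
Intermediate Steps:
$t{\left(K \right)} = K \left(5 + K\right)$ ($t{\left(K \right)} = \left(5 + K\right) K = K \left(5 + K\right)$)
$k = 4 i \sqrt{2}$ ($k = \sqrt{-32} = 4 i \sqrt{2} \approx 5.6569 i$)
$d{\left(C \right)} = \frac{42}{C} - \frac{i C \sqrt{2} \left(5 + C\right)}{8}$ ($d{\left(C \right)} = \frac{C \left(5 + C\right)}{4 i \sqrt{2}} + \frac{42}{C} = C \left(5 + C\right) \left(- \frac{i \sqrt{2}}{8}\right) + \frac{42}{C} = - \frac{i C \sqrt{2} \left(5 + C\right)}{8} + \frac{42}{C} = \frac{42}{C} - \frac{i C \sqrt{2} \left(5 + C\right)}{8}$)
$d{\left(34 - 105 \right)} - 2 \cdot 677 = \frac{336 - i \sqrt{2} \left(34 - 105\right)^{2} \left(5 + \left(34 - 105\right)\right)}{8 \left(34 - 105\right)} - 2 \cdot 677 = \frac{336 - i \sqrt{2} \left(34 - 105\right)^{2} \left(5 + \left(34 - 105\right)\right)}{8 \left(34 - 105\right)} - 1354 = \frac{336 - i \sqrt{2} \left(-71\right)^{2} \left(5 - 71\right)}{8 \left(-71\right)} - 1354 = \frac{1}{8} \left(- \frac{1}{71}\right) \left(336 - i \sqrt{2} \cdot 5041 \left(-66\right)\right) - 1354 = \frac{1}{8} \left(- \frac{1}{71}\right) \left(336 + 332706 i \sqrt{2}\right) - 1354 = \left(- \frac{42}{71} - \frac{2343 i \sqrt{2}}{4}\right) - 1354 = - \frac{96176}{71} - \frac{2343 i \sqrt{2}}{4}$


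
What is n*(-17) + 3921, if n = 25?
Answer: 3496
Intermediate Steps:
n*(-17) + 3921 = 25*(-17) + 3921 = -425 + 3921 = 3496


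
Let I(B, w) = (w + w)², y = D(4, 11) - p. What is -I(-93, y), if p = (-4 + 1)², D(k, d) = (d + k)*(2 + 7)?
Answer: -63504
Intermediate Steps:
D(k, d) = 9*d + 9*k (D(k, d) = (d + k)*9 = 9*d + 9*k)
p = 9 (p = (-3)² = 9)
y = 126 (y = (9*11 + 9*4) - 1*9 = (99 + 36) - 9 = 135 - 9 = 126)
I(B, w) = 4*w² (I(B, w) = (2*w)² = 4*w²)
-I(-93, y) = -4*126² = -4*15876 = -1*63504 = -63504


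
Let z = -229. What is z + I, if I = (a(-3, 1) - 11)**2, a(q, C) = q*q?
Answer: -225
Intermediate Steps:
a(q, C) = q**2
I = 4 (I = ((-3)**2 - 11)**2 = (9 - 11)**2 = (-2)**2 = 4)
z + I = -229 + 4 = -225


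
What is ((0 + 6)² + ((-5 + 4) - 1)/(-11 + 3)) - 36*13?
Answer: -1727/4 ≈ -431.75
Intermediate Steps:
((0 + 6)² + ((-5 + 4) - 1)/(-11 + 3)) - 36*13 = (6² + (-1 - 1)/(-8)) - 468 = (36 - 2*(-⅛)) - 468 = (36 + ¼) - 468 = 145/4 - 468 = -1727/4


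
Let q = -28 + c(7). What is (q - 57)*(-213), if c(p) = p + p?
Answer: 15123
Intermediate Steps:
c(p) = 2*p
q = -14 (q = -28 + 2*7 = -28 + 14 = -14)
(q - 57)*(-213) = (-14 - 57)*(-213) = -71*(-213) = 15123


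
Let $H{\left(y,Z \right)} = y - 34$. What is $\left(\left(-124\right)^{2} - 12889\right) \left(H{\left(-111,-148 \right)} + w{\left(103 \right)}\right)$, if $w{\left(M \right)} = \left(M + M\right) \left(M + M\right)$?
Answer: $105177717$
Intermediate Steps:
$w{\left(M \right)} = 4 M^{2}$ ($w{\left(M \right)} = 2 M 2 M = 4 M^{2}$)
$H{\left(y,Z \right)} = -34 + y$
$\left(\left(-124\right)^{2} - 12889\right) \left(H{\left(-111,-148 \right)} + w{\left(103 \right)}\right) = \left(\left(-124\right)^{2} - 12889\right) \left(\left(-34 - 111\right) + 4 \cdot 103^{2}\right) = \left(15376 - 12889\right) \left(-145 + 4 \cdot 10609\right) = 2487 \left(-145 + 42436\right) = 2487 \cdot 42291 = 105177717$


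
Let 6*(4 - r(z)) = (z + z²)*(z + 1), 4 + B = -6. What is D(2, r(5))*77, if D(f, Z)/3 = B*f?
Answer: -4620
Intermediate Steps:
B = -10 (B = -4 - 6 = -10)
r(z) = 4 - (1 + z)*(z + z²)/6 (r(z) = 4 - (z + z²)*(z + 1)/6 = 4 - (z + z²)*(1 + z)/6 = 4 - (1 + z)*(z + z²)/6)
D(f, Z) = -30*f (D(f, Z) = 3*(-10*f) = -30*f)
D(2, r(5))*77 = -30*2*77 = -60*77 = -4620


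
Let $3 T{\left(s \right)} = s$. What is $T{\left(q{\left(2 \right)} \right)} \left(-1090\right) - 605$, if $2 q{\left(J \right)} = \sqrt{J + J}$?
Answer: $- \frac{2905}{3} \approx -968.33$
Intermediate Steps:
$q{\left(J \right)} = \frac{\sqrt{2} \sqrt{J}}{2}$ ($q{\left(J \right)} = \frac{\sqrt{J + J}}{2} = \frac{\sqrt{2 J}}{2} = \frac{\sqrt{2} \sqrt{J}}{2}$)
$T{\left(s \right)} = \frac{s}{3}$
$T{\left(q{\left(2 \right)} \right)} \left(-1090\right) - 605 = \frac{\frac{1}{2} \sqrt{2} \sqrt{2}}{3} \left(-1090\right) - 605 = \frac{1}{3} \cdot 1 \left(-1090\right) - 605 = \frac{1}{3} \left(-1090\right) - 605 = - \frac{1090}{3} - 605 = - \frac{2905}{3}$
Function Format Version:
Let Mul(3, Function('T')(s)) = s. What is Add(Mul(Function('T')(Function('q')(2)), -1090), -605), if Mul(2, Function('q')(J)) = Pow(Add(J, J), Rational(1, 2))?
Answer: Rational(-2905, 3) ≈ -968.33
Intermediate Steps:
Function('q')(J) = Mul(Rational(1, 2), Pow(2, Rational(1, 2)), Pow(J, Rational(1, 2))) (Function('q')(J) = Mul(Rational(1, 2), Pow(Add(J, J), Rational(1, 2))) = Mul(Rational(1, 2), Pow(Mul(2, J), Rational(1, 2))) = Mul(Rational(1, 2), Mul(Pow(2, Rational(1, 2)), Pow(J, Rational(1, 2)))) = Mul(Rational(1, 2), Pow(2, Rational(1, 2)), Pow(J, Rational(1, 2))))
Function('T')(s) = Mul(Rational(1, 3), s)
Add(Mul(Function('T')(Function('q')(2)), -1090), -605) = Add(Mul(Mul(Rational(1, 3), Mul(Rational(1, 2), Pow(2, Rational(1, 2)), Pow(2, Rational(1, 2)))), -1090), -605) = Add(Mul(Mul(Rational(1, 3), 1), -1090), -605) = Add(Mul(Rational(1, 3), -1090), -605) = Add(Rational(-1090, 3), -605) = Rational(-2905, 3)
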